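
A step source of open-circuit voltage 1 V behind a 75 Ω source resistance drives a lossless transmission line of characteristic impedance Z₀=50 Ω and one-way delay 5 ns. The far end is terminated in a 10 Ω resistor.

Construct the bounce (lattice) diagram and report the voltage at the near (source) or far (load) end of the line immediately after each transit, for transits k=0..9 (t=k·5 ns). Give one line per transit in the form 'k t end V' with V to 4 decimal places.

Γ_L=-0.666667, Γ_S=0.200000; launch V₁=1·50/125=0.400000
k=0 src: V=0.4000
k=1 load: inc=0.400000, refl=0.400000·-0.666667=-0.2667; V=0.000000+0.400000+-0.266667=0.1333
k=2 src: inc=-0.266667, refl=-0.266667·0.200000=-0.0533; V=0.400000+-0.266667+-0.053333=0.0800
k=3 load: inc=-0.053333, refl=-0.053333·-0.666667=0.0356; V=0.133333+-0.053333+0.035556=0.1156
k=4 src: inc=0.035556, refl=0.035556·0.200000=0.0071; V=0.080000+0.035556+0.007111=0.1227
k=5 load: inc=0.007111, refl=0.007111·-0.666667=-0.0047; V=0.115556+0.007111+-0.004741=0.1179
k=6 src: inc=-0.004741, refl=-0.004741·0.200000=-0.0009; V=0.122667+-0.004741+-0.000948=0.1170
k=7 load: inc=-0.000948, refl=-0.000948·-0.666667=0.0006; V=0.117926+-0.000948+0.000632=0.1176
k=8 src: inc=0.000632, refl=0.000632·0.200000=0.0001; V=0.116978+0.000632+0.000126=0.1177
k=9 load: inc=0.000126, refl=0.000126·-0.666667=-0.0001; V=0.117610+0.000126+-0.000084=0.1177

0 0 source 0.4000
1 5 load 0.1333
2 10 source 0.0800
3 15 load 0.1156
4 20 source 0.1227
5 25 load 0.1179
6 30 source 0.1170
7 35 load 0.1176
8 40 source 0.1177
9 45 load 0.1177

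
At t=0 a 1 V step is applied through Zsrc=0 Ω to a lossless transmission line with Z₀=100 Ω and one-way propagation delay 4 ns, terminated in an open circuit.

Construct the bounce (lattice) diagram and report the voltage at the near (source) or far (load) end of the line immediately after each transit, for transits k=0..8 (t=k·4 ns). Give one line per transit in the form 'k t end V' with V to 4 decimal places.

Γ_L=1.000000, Γ_S=-1.000000; launch V₁=1·100/100=1.000000
k=0 src: V=1.0000
k=1 load: inc=1.000000, refl=1.000000·1.000000=1.0000; V=0.000000+1.000000+1.000000=2.0000
k=2 src: inc=1.000000, refl=1.000000·-1.000000=-1.0000; V=1.000000+1.000000+-1.000000=1.0000
k=3 load: inc=-1.000000, refl=-1.000000·1.000000=-1.0000; V=2.000000+-1.000000+-1.000000=0.0000
k=4 src: inc=-1.000000, refl=-1.000000·-1.000000=1.0000; V=1.000000+-1.000000+1.000000=1.0000
k=5 load: inc=1.000000, refl=1.000000·1.000000=1.0000; V=0.000000+1.000000+1.000000=2.0000
k=6 src: inc=1.000000, refl=1.000000·-1.000000=-1.0000; V=1.000000+1.000000+-1.000000=1.0000
k=7 load: inc=-1.000000, refl=-1.000000·1.000000=-1.0000; V=2.000000+-1.000000+-1.000000=0.0000
k=8 src: inc=-1.000000, refl=-1.000000·-1.000000=1.0000; V=1.000000+-1.000000+1.000000=1.0000

0 0 source 1.0000
1 4 load 2.0000
2 8 source 1.0000
3 12 load 0.0000
4 16 source 1.0000
5 20 load 2.0000
6 24 source 1.0000
7 28 load 0.0000
8 32 source 1.0000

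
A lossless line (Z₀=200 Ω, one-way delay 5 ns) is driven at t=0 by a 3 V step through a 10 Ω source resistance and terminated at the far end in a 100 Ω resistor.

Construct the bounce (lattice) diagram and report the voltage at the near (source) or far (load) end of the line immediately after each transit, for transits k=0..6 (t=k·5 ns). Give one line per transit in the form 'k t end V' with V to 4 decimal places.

0 0 source 2.8571
1 5 load 1.9048
2 10 source 2.7664
3 15 load 2.4792
4 20 source 2.7391
5 25 load 2.6525
6 30 source 2.7308

Γ_L=-0.333333, Γ_S=-0.904762; launch V₁=3·200/210=2.857143
k=0 src: V=2.8571
k=1 load: inc=2.857143, refl=2.857143·-0.333333=-0.9524; V=0.000000+2.857143+-0.952381=1.9048
k=2 src: inc=-0.952381, refl=-0.952381·-0.904762=0.8617; V=2.857143+-0.952381+0.861678=2.7664
k=3 load: inc=0.861678, refl=0.861678·-0.333333=-0.2872; V=1.904762+0.861678+-0.287226=2.4792
k=4 src: inc=-0.287226, refl=-0.287226·-0.904762=0.2599; V=2.766440+-0.287226+0.259871=2.7391
k=5 load: inc=0.259871, refl=0.259871·-0.333333=-0.0866; V=2.479214+0.259871+-0.086624=2.6525
k=6 src: inc=-0.086624, refl=-0.086624·-0.904762=0.0784; V=2.739085+-0.086624+0.078374=2.7308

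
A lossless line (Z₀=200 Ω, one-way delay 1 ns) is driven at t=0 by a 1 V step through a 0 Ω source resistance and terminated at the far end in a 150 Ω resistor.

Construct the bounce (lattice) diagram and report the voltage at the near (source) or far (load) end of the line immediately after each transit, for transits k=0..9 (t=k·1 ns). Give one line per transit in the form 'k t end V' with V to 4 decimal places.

0 0 source 1.0000
1 1 load 0.8571
2 2 source 1.0000
3 3 load 0.9796
4 4 source 1.0000
5 5 load 0.9971
6 6 source 1.0000
7 7 load 0.9996
8 8 source 1.0000
9 9 load 0.9999

Γ_L=-0.142857, Γ_S=-1.000000; launch V₁=1·200/200=1.000000
k=0 src: V=1.0000
k=1 load: inc=1.000000, refl=1.000000·-0.142857=-0.1429; V=0.000000+1.000000+-0.142857=0.8571
k=2 src: inc=-0.142857, refl=-0.142857·-1.000000=0.1429; V=1.000000+-0.142857+0.142857=1.0000
k=3 load: inc=0.142857, refl=0.142857·-0.142857=-0.0204; V=0.857143+0.142857+-0.020408=0.9796
k=4 src: inc=-0.020408, refl=-0.020408·-1.000000=0.0204; V=1.000000+-0.020408+0.020408=1.0000
k=5 load: inc=0.020408, refl=0.020408·-0.142857=-0.0029; V=0.979592+0.020408+-0.002915=0.9971
k=6 src: inc=-0.002915, refl=-0.002915·-1.000000=0.0029; V=1.000000+-0.002915+0.002915=1.0000
k=7 load: inc=0.002915, refl=0.002915·-0.142857=-0.0004; V=0.997085+0.002915+-0.000416=0.9996
k=8 src: inc=-0.000416, refl=-0.000416·-1.000000=0.0004; V=1.000000+-0.000416+0.000416=1.0000
k=9 load: inc=0.000416, refl=0.000416·-0.142857=-0.0001; V=0.999584+0.000416+-0.000059=0.9999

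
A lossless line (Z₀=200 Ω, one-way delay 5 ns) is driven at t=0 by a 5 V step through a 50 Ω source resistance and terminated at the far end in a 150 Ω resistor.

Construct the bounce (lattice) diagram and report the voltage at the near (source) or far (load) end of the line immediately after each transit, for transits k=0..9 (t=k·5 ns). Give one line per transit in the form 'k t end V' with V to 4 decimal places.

0 0 source 4.0000
1 5 load 3.4286
2 10 source 3.7714
3 15 load 3.7224
4 20 source 3.7518
5 25 load 3.7476
6 30 source 3.7502
7 35 load 3.7498
8 40 source 3.7500
9 45 load 3.7500

Γ_L=-0.142857, Γ_S=-0.600000; launch V₁=5·200/250=4.000000
k=0 src: V=4.0000
k=1 load: inc=4.000000, refl=4.000000·-0.142857=-0.5714; V=0.000000+4.000000+-0.571429=3.4286
k=2 src: inc=-0.571429, refl=-0.571429·-0.600000=0.3429; V=4.000000+-0.571429+0.342857=3.7714
k=3 load: inc=0.342857, refl=0.342857·-0.142857=-0.0490; V=3.428571+0.342857+-0.048980=3.7224
k=4 src: inc=-0.048980, refl=-0.048980·-0.600000=0.0294; V=3.771429+-0.048980+0.029388=3.7518
k=5 load: inc=0.029388, refl=0.029388·-0.142857=-0.0042; V=3.722449+0.029388+-0.004198=3.7476
k=6 src: inc=-0.004198, refl=-0.004198·-0.600000=0.0025; V=3.751837+-0.004198+0.002519=3.7502
k=7 load: inc=0.002519, refl=0.002519·-0.142857=-0.0004; V=3.747638+0.002519+-0.000360=3.7498
k=8 src: inc=-0.000360, refl=-0.000360·-0.600000=0.0002; V=3.750157+-0.000360+0.000216=3.7500
k=9 load: inc=0.000216, refl=0.000216·-0.142857=-0.0000; V=3.749798+0.000216+-0.000031=3.7500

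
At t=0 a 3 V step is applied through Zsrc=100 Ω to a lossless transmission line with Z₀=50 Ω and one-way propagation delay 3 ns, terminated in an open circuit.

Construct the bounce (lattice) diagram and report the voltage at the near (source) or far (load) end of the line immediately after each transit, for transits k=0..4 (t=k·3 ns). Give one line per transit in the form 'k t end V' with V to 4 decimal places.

0 0 source 1.0000
1 3 load 2.0000
2 6 source 2.3333
3 9 load 2.6667
4 12 source 2.7778

Γ_L=1.000000, Γ_S=0.333333; launch V₁=3·50/150=1.000000
k=0 src: V=1.0000
k=1 load: inc=1.000000, refl=1.000000·1.000000=1.0000; V=0.000000+1.000000+1.000000=2.0000
k=2 src: inc=1.000000, refl=1.000000·0.333333=0.3333; V=1.000000+1.000000+0.333333=2.3333
k=3 load: inc=0.333333, refl=0.333333·1.000000=0.3333; V=2.000000+0.333333+0.333333=2.6667
k=4 src: inc=0.333333, refl=0.333333·0.333333=0.1111; V=2.333333+0.333333+0.111111=2.7778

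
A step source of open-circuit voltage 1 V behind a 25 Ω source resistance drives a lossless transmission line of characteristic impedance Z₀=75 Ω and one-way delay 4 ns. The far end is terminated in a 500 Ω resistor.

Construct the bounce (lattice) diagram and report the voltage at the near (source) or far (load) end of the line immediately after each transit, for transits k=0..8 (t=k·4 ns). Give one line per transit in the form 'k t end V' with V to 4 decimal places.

0 0 source 0.7500
1 4 load 1.3043
2 8 source 1.0272
3 12 load 0.8223
4 16 source 0.9247
5 20 load 1.0005
6 24 source 0.9626
7 28 load 0.9346
8 32 source 0.9486

Γ_L=0.739130, Γ_S=-0.500000; launch V₁=1·75/100=0.750000
k=0 src: V=0.7500
k=1 load: inc=0.750000, refl=0.750000·0.739130=0.5543; V=0.000000+0.750000+0.554348=1.3043
k=2 src: inc=0.554348, refl=0.554348·-0.500000=-0.2772; V=0.750000+0.554348+-0.277174=1.0272
k=3 load: inc=-0.277174, refl=-0.277174·0.739130=-0.2049; V=1.304348+-0.277174+-0.204868=0.8223
k=4 src: inc=-0.204868, refl=-0.204868·-0.500000=0.1024; V=1.027174+-0.204868+0.102434=0.9247
k=5 load: inc=0.102434, refl=0.102434·0.739130=0.0757; V=0.822306+0.102434+0.075712=1.0005
k=6 src: inc=0.075712, refl=0.075712·-0.500000=-0.0379; V=0.924740+0.075712+-0.037856=0.9626
k=7 load: inc=-0.037856, refl=-0.037856·0.739130=-0.0280; V=1.000452+-0.037856+-0.027981=0.9346
k=8 src: inc=-0.027981, refl=-0.027981·-0.500000=0.0140; V=0.962596+-0.027981+0.013990=0.9486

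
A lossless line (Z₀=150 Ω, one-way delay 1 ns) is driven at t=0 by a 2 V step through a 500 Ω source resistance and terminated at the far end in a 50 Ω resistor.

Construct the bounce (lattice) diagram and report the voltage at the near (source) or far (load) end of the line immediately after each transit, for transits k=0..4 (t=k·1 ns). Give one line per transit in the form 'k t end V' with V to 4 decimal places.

0 0 source 0.4615
1 1 load 0.2308
2 2 source 0.1065
3 3 load 0.1686
4 4 source 0.2021

Γ_L=-0.500000, Γ_S=0.538462; launch V₁=2·150/650=0.461538
k=0 src: V=0.4615
k=1 load: inc=0.461538, refl=0.461538·-0.500000=-0.2308; V=0.000000+0.461538+-0.230769=0.2308
k=2 src: inc=-0.230769, refl=-0.230769·0.538462=-0.1243; V=0.461538+-0.230769+-0.124260=0.1065
k=3 load: inc=-0.124260, refl=-0.124260·-0.500000=0.0621; V=0.230769+-0.124260+0.062130=0.1686
k=4 src: inc=0.062130, refl=0.062130·0.538462=0.0335; V=0.106509+0.062130+0.033455=0.2021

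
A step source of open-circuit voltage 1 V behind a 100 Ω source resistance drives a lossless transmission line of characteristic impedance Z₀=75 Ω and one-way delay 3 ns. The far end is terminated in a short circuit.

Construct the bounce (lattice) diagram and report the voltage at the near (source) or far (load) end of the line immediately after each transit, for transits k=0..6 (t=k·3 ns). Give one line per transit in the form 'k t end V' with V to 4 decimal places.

0 0 source 0.4286
1 3 load 0.0000
2 6 source -0.0612
3 9 load 0.0000
4 12 source 0.0087
5 15 load 0.0000
6 18 source -0.0012

Γ_L=-1.000000, Γ_S=0.142857; launch V₁=1·75/175=0.428571
k=0 src: V=0.4286
k=1 load: inc=0.428571, refl=0.428571·-1.000000=-0.4286; V=0.000000+0.428571+-0.428571=0.0000
k=2 src: inc=-0.428571, refl=-0.428571·0.142857=-0.0612; V=0.428571+-0.428571+-0.061224=-0.0612
k=3 load: inc=-0.061224, refl=-0.061224·-1.000000=0.0612; V=0.000000+-0.061224+0.061224=0.0000
k=4 src: inc=0.061224, refl=0.061224·0.142857=0.0087; V=-0.061224+0.061224+0.008746=0.0087
k=5 load: inc=0.008746, refl=0.008746·-1.000000=-0.0087; V=0.000000+0.008746+-0.008746=0.0000
k=6 src: inc=-0.008746, refl=-0.008746·0.142857=-0.0012; V=0.008746+-0.008746+-0.001249=-0.0012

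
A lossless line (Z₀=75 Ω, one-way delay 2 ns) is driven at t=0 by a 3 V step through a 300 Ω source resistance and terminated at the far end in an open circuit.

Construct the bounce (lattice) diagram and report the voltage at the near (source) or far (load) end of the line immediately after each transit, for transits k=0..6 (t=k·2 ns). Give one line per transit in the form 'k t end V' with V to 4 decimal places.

Γ_L=1.000000, Γ_S=0.600000; launch V₁=3·75/375=0.600000
k=0 src: V=0.6000
k=1 load: inc=0.600000, refl=0.600000·1.000000=0.6000; V=0.000000+0.600000+0.600000=1.2000
k=2 src: inc=0.600000, refl=0.600000·0.600000=0.3600; V=0.600000+0.600000+0.360000=1.5600
k=3 load: inc=0.360000, refl=0.360000·1.000000=0.3600; V=1.200000+0.360000+0.360000=1.9200
k=4 src: inc=0.360000, refl=0.360000·0.600000=0.2160; V=1.560000+0.360000+0.216000=2.1360
k=5 load: inc=0.216000, refl=0.216000·1.000000=0.2160; V=1.920000+0.216000+0.216000=2.3520
k=6 src: inc=0.216000, refl=0.216000·0.600000=0.1296; V=2.136000+0.216000+0.129600=2.4816

0 0 source 0.6000
1 2 load 1.2000
2 4 source 1.5600
3 6 load 1.9200
4 8 source 2.1360
5 10 load 2.3520
6 12 source 2.4816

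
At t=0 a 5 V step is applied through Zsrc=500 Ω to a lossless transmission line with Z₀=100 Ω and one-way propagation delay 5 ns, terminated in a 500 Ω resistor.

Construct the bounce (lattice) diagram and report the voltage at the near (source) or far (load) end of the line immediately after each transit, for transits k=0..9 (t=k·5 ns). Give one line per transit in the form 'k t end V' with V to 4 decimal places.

0 0 source 0.8333
1 5 load 1.3889
2 10 source 1.7593
3 15 load 2.0062
4 20 source 2.1708
5 25 load 2.2805
6 30 source 2.3537
7 35 load 2.4025
8 40 source 2.4350
9 45 load 2.4566

Γ_L=0.666667, Γ_S=0.666667; launch V₁=5·100/600=0.833333
k=0 src: V=0.8333
k=1 load: inc=0.833333, refl=0.833333·0.666667=0.5556; V=0.000000+0.833333+0.555556=1.3889
k=2 src: inc=0.555556, refl=0.555556·0.666667=0.3704; V=0.833333+0.555556+0.370370=1.7593
k=3 load: inc=0.370370, refl=0.370370·0.666667=0.2469; V=1.388889+0.370370+0.246914=2.0062
k=4 src: inc=0.246914, refl=0.246914·0.666667=0.1646; V=1.759259+0.246914+0.164609=2.1708
k=5 load: inc=0.164609, refl=0.164609·0.666667=0.1097; V=2.006173+0.164609+0.109739=2.2805
k=6 src: inc=0.109739, refl=0.109739·0.666667=0.0732; V=2.170782+0.109739+0.073160=2.3537
k=7 load: inc=0.073160, refl=0.073160·0.666667=0.0488; V=2.280521+0.073160+0.048773=2.4025
k=8 src: inc=0.048773, refl=0.048773·0.666667=0.0325; V=2.353681+0.048773+0.032515=2.4350
k=9 load: inc=0.032515, refl=0.032515·0.666667=0.0217; V=2.402454+0.032515+0.021677=2.4566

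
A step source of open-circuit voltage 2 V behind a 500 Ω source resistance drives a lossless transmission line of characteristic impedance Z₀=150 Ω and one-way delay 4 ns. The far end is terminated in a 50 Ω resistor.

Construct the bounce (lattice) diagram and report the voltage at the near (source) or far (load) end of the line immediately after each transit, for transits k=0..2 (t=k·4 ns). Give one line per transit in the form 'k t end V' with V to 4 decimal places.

Γ_L=-0.500000, Γ_S=0.538462; launch V₁=2·150/650=0.461538
k=0 src: V=0.4615
k=1 load: inc=0.461538, refl=0.461538·-0.500000=-0.2308; V=0.000000+0.461538+-0.230769=0.2308
k=2 src: inc=-0.230769, refl=-0.230769·0.538462=-0.1243; V=0.461538+-0.230769+-0.124260=0.1065

0 0 source 0.4615
1 4 load 0.2308
2 8 source 0.1065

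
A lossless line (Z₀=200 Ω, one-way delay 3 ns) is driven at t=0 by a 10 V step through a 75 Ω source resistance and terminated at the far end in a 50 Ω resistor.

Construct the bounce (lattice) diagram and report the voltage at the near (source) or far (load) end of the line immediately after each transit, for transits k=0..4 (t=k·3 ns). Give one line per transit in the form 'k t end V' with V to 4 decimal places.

0 0 source 7.2727
1 3 load 2.9091
2 6 source 4.8926
3 9 load 3.7025
4 12 source 4.2434

Γ_L=-0.600000, Γ_S=-0.454545; launch V₁=10·200/275=7.272727
k=0 src: V=7.2727
k=1 load: inc=7.272727, refl=7.272727·-0.600000=-4.3636; V=0.000000+7.272727+-4.363636=2.9091
k=2 src: inc=-4.363636, refl=-4.363636·-0.454545=1.9835; V=7.272727+-4.363636+1.983471=4.8926
k=3 load: inc=1.983471, refl=1.983471·-0.600000=-1.1901; V=2.909091+1.983471+-1.190083=3.7025
k=4 src: inc=-1.190083, refl=-1.190083·-0.454545=0.5409; V=4.892562+-1.190083+0.540947=4.2434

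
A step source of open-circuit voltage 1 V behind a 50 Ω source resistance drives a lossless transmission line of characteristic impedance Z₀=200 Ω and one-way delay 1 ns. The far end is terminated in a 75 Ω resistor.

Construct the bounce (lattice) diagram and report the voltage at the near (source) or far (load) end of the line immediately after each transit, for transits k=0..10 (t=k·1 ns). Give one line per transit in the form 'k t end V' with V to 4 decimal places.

Γ_L=-0.454545, Γ_S=-0.600000; launch V₁=1·200/250=0.800000
k=0 src: V=0.8000
k=1 load: inc=0.800000, refl=0.800000·-0.454545=-0.3636; V=0.000000+0.800000+-0.363636=0.4364
k=2 src: inc=-0.363636, refl=-0.363636·-0.600000=0.2182; V=0.800000+-0.363636+0.218182=0.6545
k=3 load: inc=0.218182, refl=0.218182·-0.454545=-0.0992; V=0.436364+0.218182+-0.099174=0.5554
k=4 src: inc=-0.099174, refl=-0.099174·-0.600000=0.0595; V=0.654545+-0.099174+0.059504=0.6149
k=5 load: inc=0.059504, refl=0.059504·-0.454545=-0.0270; V=0.555372+0.059504+-0.027047=0.5878
k=6 src: inc=-0.027047, refl=-0.027047·-0.600000=0.0162; V=0.614876+-0.027047+0.016228=0.6041
k=7 load: inc=0.016228, refl=0.016228·-0.454545=-0.0074; V=0.587829+0.016228+-0.007377=0.5967
k=8 src: inc=-0.007377, refl=-0.007377·-0.600000=0.0044; V=0.604057+-0.007377+0.004426=0.6011
k=9 load: inc=0.004426, refl=0.004426·-0.454545=-0.0020; V=0.596681+0.004426+-0.002012=0.5991
k=10 src: inc=-0.002012, refl=-0.002012·-0.600000=0.0012; V=0.601106+-0.002012+0.001207=0.6003

0 0 source 0.8000
1 1 load 0.4364
2 2 source 0.6545
3 3 load 0.5554
4 4 source 0.6149
5 5 load 0.5878
6 6 source 0.6041
7 7 load 0.5967
8 8 source 0.6011
9 9 load 0.5991
10 10 source 0.6003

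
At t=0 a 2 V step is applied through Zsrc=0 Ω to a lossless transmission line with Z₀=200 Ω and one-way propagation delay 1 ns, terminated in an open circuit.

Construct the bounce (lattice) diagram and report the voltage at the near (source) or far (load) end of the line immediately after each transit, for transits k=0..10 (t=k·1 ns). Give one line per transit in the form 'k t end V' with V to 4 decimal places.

Γ_L=1.000000, Γ_S=-1.000000; launch V₁=2·200/200=2.000000
k=0 src: V=2.0000
k=1 load: inc=2.000000, refl=2.000000·1.000000=2.0000; V=0.000000+2.000000+2.000000=4.0000
k=2 src: inc=2.000000, refl=2.000000·-1.000000=-2.0000; V=2.000000+2.000000+-2.000000=2.0000
k=3 load: inc=-2.000000, refl=-2.000000·1.000000=-2.0000; V=4.000000+-2.000000+-2.000000=0.0000
k=4 src: inc=-2.000000, refl=-2.000000·-1.000000=2.0000; V=2.000000+-2.000000+2.000000=2.0000
k=5 load: inc=2.000000, refl=2.000000·1.000000=2.0000; V=0.000000+2.000000+2.000000=4.0000
k=6 src: inc=2.000000, refl=2.000000·-1.000000=-2.0000; V=2.000000+2.000000+-2.000000=2.0000
k=7 load: inc=-2.000000, refl=-2.000000·1.000000=-2.0000; V=4.000000+-2.000000+-2.000000=0.0000
k=8 src: inc=-2.000000, refl=-2.000000·-1.000000=2.0000; V=2.000000+-2.000000+2.000000=2.0000
k=9 load: inc=2.000000, refl=2.000000·1.000000=2.0000; V=0.000000+2.000000+2.000000=4.0000
k=10 src: inc=2.000000, refl=2.000000·-1.000000=-2.0000; V=2.000000+2.000000+-2.000000=2.0000

0 0 source 2.0000
1 1 load 4.0000
2 2 source 2.0000
3 3 load 0.0000
4 4 source 2.0000
5 5 load 4.0000
6 6 source 2.0000
7 7 load 0.0000
8 8 source 2.0000
9 9 load 4.0000
10 10 source 2.0000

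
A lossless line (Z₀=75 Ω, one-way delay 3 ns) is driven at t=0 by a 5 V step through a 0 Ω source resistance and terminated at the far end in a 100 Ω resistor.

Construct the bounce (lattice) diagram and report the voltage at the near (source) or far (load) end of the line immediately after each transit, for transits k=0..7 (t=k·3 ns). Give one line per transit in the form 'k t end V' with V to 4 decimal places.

0 0 source 5.0000
1 3 load 5.7143
2 6 source 5.0000
3 9 load 4.8980
4 12 source 5.0000
5 15 load 5.0146
6 18 source 5.0000
7 21 load 4.9979

Γ_L=0.142857, Γ_S=-1.000000; launch V₁=5·75/75=5.000000
k=0 src: V=5.0000
k=1 load: inc=5.000000, refl=5.000000·0.142857=0.7143; V=0.000000+5.000000+0.714286=5.7143
k=2 src: inc=0.714286, refl=0.714286·-1.000000=-0.7143; V=5.000000+0.714286+-0.714286=5.0000
k=3 load: inc=-0.714286, refl=-0.714286·0.142857=-0.1020; V=5.714286+-0.714286+-0.102041=4.8980
k=4 src: inc=-0.102041, refl=-0.102041·-1.000000=0.1020; V=5.000000+-0.102041+0.102041=5.0000
k=5 load: inc=0.102041, refl=0.102041·0.142857=0.0146; V=4.897959+0.102041+0.014577=5.0146
k=6 src: inc=0.014577, refl=0.014577·-1.000000=-0.0146; V=5.000000+0.014577+-0.014577=5.0000
k=7 load: inc=-0.014577, refl=-0.014577·0.142857=-0.0021; V=5.014577+-0.014577+-0.002082=4.9979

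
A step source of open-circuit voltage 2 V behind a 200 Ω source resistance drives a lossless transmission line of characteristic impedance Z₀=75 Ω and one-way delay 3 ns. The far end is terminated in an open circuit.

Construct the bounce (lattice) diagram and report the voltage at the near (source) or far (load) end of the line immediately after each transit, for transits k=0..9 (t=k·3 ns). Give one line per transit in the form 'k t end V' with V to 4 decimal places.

0 0 source 0.5455
1 3 load 1.0909
2 6 source 1.3388
3 9 load 1.5868
4 12 source 1.6995
5 15 load 1.8122
6 18 source 1.8634
7 21 load 1.9146
8 24 source 1.9379
9 27 load 1.9612

Γ_L=1.000000, Γ_S=0.454545; launch V₁=2·75/275=0.545455
k=0 src: V=0.5455
k=1 load: inc=0.545455, refl=0.545455·1.000000=0.5455; V=0.000000+0.545455+0.545455=1.0909
k=2 src: inc=0.545455, refl=0.545455·0.454545=0.2479; V=0.545455+0.545455+0.247934=1.3388
k=3 load: inc=0.247934, refl=0.247934·1.000000=0.2479; V=1.090909+0.247934+0.247934=1.5868
k=4 src: inc=0.247934, refl=0.247934·0.454545=0.1127; V=1.338843+0.247934+0.112697=1.6995
k=5 load: inc=0.112697, refl=0.112697·1.000000=0.1127; V=1.586777+0.112697+0.112697=1.8122
k=6 src: inc=0.112697, refl=0.112697·0.454545=0.0512; V=1.699474+0.112697+0.051226=1.8634
k=7 load: inc=0.051226, refl=0.051226·1.000000=0.0512; V=1.812171+0.051226+0.051226=1.9146
k=8 src: inc=0.051226, refl=0.051226·0.454545=0.0233; V=1.863397+0.051226+0.023285=1.9379
k=9 load: inc=0.023285, refl=0.023285·1.000000=0.0233; V=1.914623+0.023285+0.023285=1.9612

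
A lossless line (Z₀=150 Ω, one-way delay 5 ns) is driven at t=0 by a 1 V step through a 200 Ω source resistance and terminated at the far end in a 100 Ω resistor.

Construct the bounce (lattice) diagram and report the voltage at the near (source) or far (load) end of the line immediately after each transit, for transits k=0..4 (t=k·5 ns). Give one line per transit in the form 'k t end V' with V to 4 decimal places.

0 0 source 0.4286
1 5 load 0.3429
2 10 source 0.3306
3 15 load 0.3331
4 20 source 0.3334

Γ_L=-0.200000, Γ_S=0.142857; launch V₁=1·150/350=0.428571
k=0 src: V=0.4286
k=1 load: inc=0.428571, refl=0.428571·-0.200000=-0.0857; V=0.000000+0.428571+-0.085714=0.3429
k=2 src: inc=-0.085714, refl=-0.085714·0.142857=-0.0122; V=0.428571+-0.085714+-0.012245=0.3306
k=3 load: inc=-0.012245, refl=-0.012245·-0.200000=0.0024; V=0.342857+-0.012245+0.002449=0.3331
k=4 src: inc=0.002449, refl=0.002449·0.142857=0.0003; V=0.330612+0.002449+0.000350=0.3334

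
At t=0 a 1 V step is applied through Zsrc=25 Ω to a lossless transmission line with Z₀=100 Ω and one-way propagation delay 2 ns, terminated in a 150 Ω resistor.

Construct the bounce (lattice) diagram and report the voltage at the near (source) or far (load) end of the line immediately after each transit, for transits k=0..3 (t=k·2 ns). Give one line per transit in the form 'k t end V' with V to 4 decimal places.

0 0 source 0.8000
1 2 load 0.9600
2 4 source 0.8640
3 6 load 0.8448

Γ_L=0.200000, Γ_S=-0.600000; launch V₁=1·100/125=0.800000
k=0 src: V=0.8000
k=1 load: inc=0.800000, refl=0.800000·0.200000=0.1600; V=0.000000+0.800000+0.160000=0.9600
k=2 src: inc=0.160000, refl=0.160000·-0.600000=-0.0960; V=0.800000+0.160000+-0.096000=0.8640
k=3 load: inc=-0.096000, refl=-0.096000·0.200000=-0.0192; V=0.960000+-0.096000+-0.019200=0.8448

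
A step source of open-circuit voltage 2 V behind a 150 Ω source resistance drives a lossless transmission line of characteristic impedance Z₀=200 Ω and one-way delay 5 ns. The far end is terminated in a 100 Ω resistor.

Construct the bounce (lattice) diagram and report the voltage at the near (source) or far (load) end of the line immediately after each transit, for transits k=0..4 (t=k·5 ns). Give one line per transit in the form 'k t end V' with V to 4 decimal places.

0 0 source 1.1429
1 5 load 0.7619
2 10 source 0.8163
3 15 load 0.7982
4 20 source 0.8008

Γ_L=-0.333333, Γ_S=-0.142857; launch V₁=2·200/350=1.142857
k=0 src: V=1.1429
k=1 load: inc=1.142857, refl=1.142857·-0.333333=-0.3810; V=0.000000+1.142857+-0.380952=0.7619
k=2 src: inc=-0.380952, refl=-0.380952·-0.142857=0.0544; V=1.142857+-0.380952+0.054422=0.8163
k=3 load: inc=0.054422, refl=0.054422·-0.333333=-0.0181; V=0.761905+0.054422+-0.018141=0.7982
k=4 src: inc=-0.018141, refl=-0.018141·-0.142857=0.0026; V=0.816327+-0.018141+0.002592=0.8008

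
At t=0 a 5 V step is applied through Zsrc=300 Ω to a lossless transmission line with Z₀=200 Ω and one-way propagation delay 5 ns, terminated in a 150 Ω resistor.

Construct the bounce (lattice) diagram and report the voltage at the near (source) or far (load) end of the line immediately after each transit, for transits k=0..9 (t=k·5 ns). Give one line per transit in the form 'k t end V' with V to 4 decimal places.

0 0 source 2.0000
1 5 load 1.7143
2 10 source 1.6571
3 15 load 1.6653
4 20 source 1.6669
5 25 load 1.6667
6 30 source 1.6667
7 35 load 1.6667
8 40 source 1.6667
9 45 load 1.6667

Γ_L=-0.142857, Γ_S=0.200000; launch V₁=5·200/500=2.000000
k=0 src: V=2.0000
k=1 load: inc=2.000000, refl=2.000000·-0.142857=-0.2857; V=0.000000+2.000000+-0.285714=1.7143
k=2 src: inc=-0.285714, refl=-0.285714·0.200000=-0.0571; V=2.000000+-0.285714+-0.057143=1.6571
k=3 load: inc=-0.057143, refl=-0.057143·-0.142857=0.0082; V=1.714286+-0.057143+0.008163=1.6653
k=4 src: inc=0.008163, refl=0.008163·0.200000=0.0016; V=1.657143+0.008163+0.001633=1.6669
k=5 load: inc=0.001633, refl=0.001633·-0.142857=-0.0002; V=1.665306+0.001633+-0.000233=1.6667
k=6 src: inc=-0.000233, refl=-0.000233·0.200000=-0.0000; V=1.666939+-0.000233+-0.000047=1.6667
k=7 load: inc=-0.000047, refl=-0.000047·-0.142857=0.0000; V=1.666706+-0.000047+0.000007=1.6667
k=8 src: inc=0.000007, refl=0.000007·0.200000=0.0000; V=1.666659+0.000007+0.000001=1.6667
k=9 load: inc=0.000001, refl=0.000001·-0.142857=-0.0000; V=1.666666+0.000001+-0.000000=1.6667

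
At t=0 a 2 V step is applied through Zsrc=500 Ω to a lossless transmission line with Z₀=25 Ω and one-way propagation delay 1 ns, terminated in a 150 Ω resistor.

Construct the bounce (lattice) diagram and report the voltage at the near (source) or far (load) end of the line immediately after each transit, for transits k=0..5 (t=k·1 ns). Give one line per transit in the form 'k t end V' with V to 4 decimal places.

0 0 source 0.0952
1 1 load 0.1633
2 2 source 0.2248
3 3 load 0.2688
4 4 source 0.3086
5 5 load 0.3370

Γ_L=0.714286, Γ_S=0.904762; launch V₁=2·25/525=0.095238
k=0 src: V=0.0952
k=1 load: inc=0.095238, refl=0.095238·0.714286=0.0680; V=0.000000+0.095238+0.068027=0.1633
k=2 src: inc=0.068027, refl=0.068027·0.904762=0.0615; V=0.095238+0.068027+0.061548=0.2248
k=3 load: inc=0.061548, refl=0.061548·0.714286=0.0440; V=0.163265+0.061548+0.043963=0.2688
k=4 src: inc=0.043963, refl=0.043963·0.904762=0.0398; V=0.224814+0.043963+0.039776=0.3086
k=5 load: inc=0.039776, refl=0.039776·0.714286=0.0284; V=0.268777+0.039776+0.028412=0.3370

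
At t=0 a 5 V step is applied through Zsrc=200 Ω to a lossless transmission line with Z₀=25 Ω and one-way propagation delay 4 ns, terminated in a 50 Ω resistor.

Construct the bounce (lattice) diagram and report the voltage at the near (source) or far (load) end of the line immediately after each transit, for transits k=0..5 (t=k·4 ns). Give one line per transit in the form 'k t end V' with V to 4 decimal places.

0 0 source 0.5556
1 4 load 0.7407
2 8 source 0.8848
3 12 load 0.9328
4 16 source 0.9701
5 20 load 0.9826

Γ_L=0.333333, Γ_S=0.777778; launch V₁=5·25/225=0.555556
k=0 src: V=0.5556
k=1 load: inc=0.555556, refl=0.555556·0.333333=0.1852; V=0.000000+0.555556+0.185185=0.7407
k=2 src: inc=0.185185, refl=0.185185·0.777778=0.1440; V=0.555556+0.185185+0.144033=0.8848
k=3 load: inc=0.144033, refl=0.144033·0.333333=0.0480; V=0.740741+0.144033+0.048011=0.9328
k=4 src: inc=0.048011, refl=0.048011·0.777778=0.0373; V=0.884774+0.048011+0.037342=0.9701
k=5 load: inc=0.037342, refl=0.037342·0.333333=0.0124; V=0.932785+0.037342+0.012447=0.9826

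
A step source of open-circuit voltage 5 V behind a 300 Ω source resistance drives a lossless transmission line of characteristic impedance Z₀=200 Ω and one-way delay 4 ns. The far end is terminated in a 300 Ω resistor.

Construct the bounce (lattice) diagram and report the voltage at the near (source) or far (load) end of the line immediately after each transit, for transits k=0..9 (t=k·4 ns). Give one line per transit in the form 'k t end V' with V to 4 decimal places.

Γ_L=0.200000, Γ_S=0.200000; launch V₁=5·200/500=2.000000
k=0 src: V=2.0000
k=1 load: inc=2.000000, refl=2.000000·0.200000=0.4000; V=0.000000+2.000000+0.400000=2.4000
k=2 src: inc=0.400000, refl=0.400000·0.200000=0.0800; V=2.000000+0.400000+0.080000=2.4800
k=3 load: inc=0.080000, refl=0.080000·0.200000=0.0160; V=2.400000+0.080000+0.016000=2.4960
k=4 src: inc=0.016000, refl=0.016000·0.200000=0.0032; V=2.480000+0.016000+0.003200=2.4992
k=5 load: inc=0.003200, refl=0.003200·0.200000=0.0006; V=2.496000+0.003200+0.000640=2.4998
k=6 src: inc=0.000640, refl=0.000640·0.200000=0.0001; V=2.499200+0.000640+0.000128=2.5000
k=7 load: inc=0.000128, refl=0.000128·0.200000=0.0000; V=2.499840+0.000128+0.000026=2.5000
k=8 src: inc=0.000026, refl=0.000026·0.200000=0.0000; V=2.499968+0.000026+0.000005=2.5000
k=9 load: inc=0.000005, refl=0.000005·0.200000=0.0000; V=2.499994+0.000005+0.000001=2.5000

0 0 source 2.0000
1 4 load 2.4000
2 8 source 2.4800
3 12 load 2.4960
4 16 source 2.4992
5 20 load 2.4998
6 24 source 2.5000
7 28 load 2.5000
8 32 source 2.5000
9 36 load 2.5000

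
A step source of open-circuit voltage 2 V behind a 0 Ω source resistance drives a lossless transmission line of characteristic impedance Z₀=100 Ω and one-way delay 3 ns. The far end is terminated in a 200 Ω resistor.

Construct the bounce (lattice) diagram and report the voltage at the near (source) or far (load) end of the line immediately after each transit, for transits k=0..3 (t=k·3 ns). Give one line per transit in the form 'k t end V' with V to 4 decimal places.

0 0 source 2.0000
1 3 load 2.6667
2 6 source 2.0000
3 9 load 1.7778

Γ_L=0.333333, Γ_S=-1.000000; launch V₁=2·100/100=2.000000
k=0 src: V=2.0000
k=1 load: inc=2.000000, refl=2.000000·0.333333=0.6667; V=0.000000+2.000000+0.666667=2.6667
k=2 src: inc=0.666667, refl=0.666667·-1.000000=-0.6667; V=2.000000+0.666667+-0.666667=2.0000
k=3 load: inc=-0.666667, refl=-0.666667·0.333333=-0.2222; V=2.666667+-0.666667+-0.222222=1.7778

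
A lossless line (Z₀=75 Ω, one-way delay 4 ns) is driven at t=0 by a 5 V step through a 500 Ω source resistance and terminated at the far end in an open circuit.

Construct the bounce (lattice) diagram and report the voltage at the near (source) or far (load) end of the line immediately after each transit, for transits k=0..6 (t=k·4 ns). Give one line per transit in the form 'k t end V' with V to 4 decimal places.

Γ_L=1.000000, Γ_S=0.739130; launch V₁=5·75/575=0.652174
k=0 src: V=0.6522
k=1 load: inc=0.652174, refl=0.652174·1.000000=0.6522; V=0.000000+0.652174+0.652174=1.3043
k=2 src: inc=0.652174, refl=0.652174·0.739130=0.4820; V=0.652174+0.652174+0.482042=1.7864
k=3 load: inc=0.482042, refl=0.482042·1.000000=0.4820; V=1.304348+0.482042+0.482042=2.2684
k=4 src: inc=0.482042, refl=0.482042·0.739130=0.3563; V=1.786389+0.482042+0.356292=2.6247
k=5 load: inc=0.356292, refl=0.356292·1.000000=0.3563; V=2.268431+0.356292+0.356292=2.9810
k=6 src: inc=0.356292, refl=0.356292·0.739130=0.2633; V=2.624723+0.356292+0.263346=3.2444

0 0 source 0.6522
1 4 load 1.3043
2 8 source 1.7864
3 12 load 2.2684
4 16 source 2.6247
5 20 load 2.9810
6 24 source 3.2444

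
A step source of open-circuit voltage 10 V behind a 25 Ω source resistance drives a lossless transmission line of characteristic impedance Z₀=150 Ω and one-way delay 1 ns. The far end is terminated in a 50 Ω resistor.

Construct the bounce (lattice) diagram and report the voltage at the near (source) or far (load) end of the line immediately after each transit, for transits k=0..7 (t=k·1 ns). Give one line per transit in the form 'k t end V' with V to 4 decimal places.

0 0 source 8.5714
1 1 load 4.2857
2 2 source 7.3469
3 3 load 5.8163
4 4 source 6.9096
5 5 load 6.3630
6 6 source 6.7534
7 7 load 6.5582

Γ_L=-0.500000, Γ_S=-0.714286; launch V₁=10·150/175=8.571429
k=0 src: V=8.5714
k=1 load: inc=8.571429, refl=8.571429·-0.500000=-4.2857; V=0.000000+8.571429+-4.285714=4.2857
k=2 src: inc=-4.285714, refl=-4.285714·-0.714286=3.0612; V=8.571429+-4.285714+3.061224=7.3469
k=3 load: inc=3.061224, refl=3.061224·-0.500000=-1.5306; V=4.285714+3.061224+-1.530612=5.8163
k=4 src: inc=-1.530612, refl=-1.530612·-0.714286=1.0933; V=7.346939+-1.530612+1.093294=6.9096
k=5 load: inc=1.093294, refl=1.093294·-0.500000=-0.5466; V=5.816327+1.093294+-0.546647=6.3630
k=6 src: inc=-0.546647, refl=-0.546647·-0.714286=0.3905; V=6.909621+-0.546647+0.390462=6.7534
k=7 load: inc=0.390462, refl=0.390462·-0.500000=-0.1952; V=6.362974+0.390462+-0.195231=6.5582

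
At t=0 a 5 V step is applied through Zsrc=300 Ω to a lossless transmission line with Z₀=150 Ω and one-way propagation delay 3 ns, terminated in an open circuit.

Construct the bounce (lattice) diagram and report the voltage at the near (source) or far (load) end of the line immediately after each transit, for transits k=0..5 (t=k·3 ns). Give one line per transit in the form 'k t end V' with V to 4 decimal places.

0 0 source 1.6667
1 3 load 3.3333
2 6 source 3.8889
3 9 load 4.4444
4 12 source 4.6296
5 15 load 4.8148

Γ_L=1.000000, Γ_S=0.333333; launch V₁=5·150/450=1.666667
k=0 src: V=1.6667
k=1 load: inc=1.666667, refl=1.666667·1.000000=1.6667; V=0.000000+1.666667+1.666667=3.3333
k=2 src: inc=1.666667, refl=1.666667·0.333333=0.5556; V=1.666667+1.666667+0.555556=3.8889
k=3 load: inc=0.555556, refl=0.555556·1.000000=0.5556; V=3.333333+0.555556+0.555556=4.4444
k=4 src: inc=0.555556, refl=0.555556·0.333333=0.1852; V=3.888889+0.555556+0.185185=4.6296
k=5 load: inc=0.185185, refl=0.185185·1.000000=0.1852; V=4.444444+0.185185+0.185185=4.8148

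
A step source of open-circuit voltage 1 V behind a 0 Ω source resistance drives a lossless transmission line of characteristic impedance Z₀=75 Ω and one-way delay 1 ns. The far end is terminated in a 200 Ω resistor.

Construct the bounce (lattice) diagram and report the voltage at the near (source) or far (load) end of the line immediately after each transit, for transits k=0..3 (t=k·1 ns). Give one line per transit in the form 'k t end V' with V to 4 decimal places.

0 0 source 1.0000
1 1 load 1.4545
2 2 source 1.0000
3 3 load 0.7934

Γ_L=0.454545, Γ_S=-1.000000; launch V₁=1·75/75=1.000000
k=0 src: V=1.0000
k=1 load: inc=1.000000, refl=1.000000·0.454545=0.4545; V=0.000000+1.000000+0.454545=1.4545
k=2 src: inc=0.454545, refl=0.454545·-1.000000=-0.4545; V=1.000000+0.454545+-0.454545=1.0000
k=3 load: inc=-0.454545, refl=-0.454545·0.454545=-0.2066; V=1.454545+-0.454545+-0.206612=0.7934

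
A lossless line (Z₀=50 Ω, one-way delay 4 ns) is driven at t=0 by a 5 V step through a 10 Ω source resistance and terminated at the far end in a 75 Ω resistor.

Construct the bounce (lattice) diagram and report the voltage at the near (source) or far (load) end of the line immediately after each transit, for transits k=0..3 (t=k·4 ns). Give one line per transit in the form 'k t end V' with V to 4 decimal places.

0 0 source 4.1667
1 4 load 5.0000
2 8 source 4.4444
3 12 load 4.3333

Γ_L=0.200000, Γ_S=-0.666667; launch V₁=5·50/60=4.166667
k=0 src: V=4.1667
k=1 load: inc=4.166667, refl=4.166667·0.200000=0.8333; V=0.000000+4.166667+0.833333=5.0000
k=2 src: inc=0.833333, refl=0.833333·-0.666667=-0.5556; V=4.166667+0.833333+-0.555556=4.4444
k=3 load: inc=-0.555556, refl=-0.555556·0.200000=-0.1111; V=5.000000+-0.555556+-0.111111=4.3333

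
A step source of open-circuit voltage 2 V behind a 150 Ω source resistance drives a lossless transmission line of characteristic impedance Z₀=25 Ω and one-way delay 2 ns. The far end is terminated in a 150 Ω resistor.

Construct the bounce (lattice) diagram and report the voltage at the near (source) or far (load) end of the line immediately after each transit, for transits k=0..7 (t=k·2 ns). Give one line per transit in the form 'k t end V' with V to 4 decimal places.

Γ_L=0.714286, Γ_S=0.714286; launch V₁=2·25/175=0.285714
k=0 src: V=0.2857
k=1 load: inc=0.285714, refl=0.285714·0.714286=0.2041; V=0.000000+0.285714+0.204082=0.4898
k=2 src: inc=0.204082, refl=0.204082·0.714286=0.1458; V=0.285714+0.204082+0.145773=0.6356
k=3 load: inc=0.145773, refl=0.145773·0.714286=0.1041; V=0.489796+0.145773+0.104123=0.7397
k=4 src: inc=0.104123, refl=0.104123·0.714286=0.0744; V=0.635569+0.104123+0.074374=0.8141
k=5 load: inc=0.074374, refl=0.074374·0.714286=0.0531; V=0.739692+0.074374+0.053124=0.8672
k=6 src: inc=0.053124, refl=0.053124·0.714286=0.0379; V=0.814066+0.053124+0.037946=0.9051
k=7 load: inc=0.037946, refl=0.037946·0.714286=0.0271; V=0.867190+0.037946+0.027104=0.9322

0 0 source 0.2857
1 2 load 0.4898
2 4 source 0.6356
3 6 load 0.7397
4 8 source 0.8141
5 10 load 0.8672
6 12 source 0.9051
7 14 load 0.9322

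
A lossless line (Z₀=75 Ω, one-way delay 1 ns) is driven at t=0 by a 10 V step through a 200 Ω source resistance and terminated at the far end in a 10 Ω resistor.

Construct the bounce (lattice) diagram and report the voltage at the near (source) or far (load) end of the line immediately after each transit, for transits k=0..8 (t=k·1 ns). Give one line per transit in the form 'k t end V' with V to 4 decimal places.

Γ_L=-0.764706, Γ_S=0.454545; launch V₁=10·75/275=2.727273
k=0 src: V=2.7273
k=1 load: inc=2.727273, refl=2.727273·-0.764706=-2.0856; V=0.000000+2.727273+-2.085561=0.6417
k=2 src: inc=-2.085561, refl=-2.085561·0.454545=-0.9480; V=2.727273+-2.085561+-0.947982=-0.3063
k=3 load: inc=-0.947982, refl=-0.947982·-0.764706=0.7249; V=0.641711+-0.947982+0.724928=0.4187
k=4 src: inc=0.724928, refl=0.724928·0.454545=0.3295; V=-0.306271+0.724928+0.329513=0.7482
k=5 load: inc=0.329513, refl=0.329513·-0.764706=-0.2520; V=0.418657+0.329513+-0.251980=0.4962
k=6 src: inc=-0.251980, refl=-0.251980·0.454545=-0.1145; V=0.748169+-0.251980+-0.114536=0.3817
k=7 load: inc=-0.114536, refl=-0.114536·-0.764706=0.0876; V=0.496189+-0.114536+0.087587=0.4692
k=8 src: inc=0.087587, refl=0.087587·0.454545=0.0398; V=0.381652+0.087587+0.039812=0.5091

0 0 source 2.7273
1 1 load 0.6417
2 2 source -0.3063
3 3 load 0.4187
4 4 source 0.7482
5 5 load 0.4962
6 6 source 0.3817
7 7 load 0.4692
8 8 source 0.5091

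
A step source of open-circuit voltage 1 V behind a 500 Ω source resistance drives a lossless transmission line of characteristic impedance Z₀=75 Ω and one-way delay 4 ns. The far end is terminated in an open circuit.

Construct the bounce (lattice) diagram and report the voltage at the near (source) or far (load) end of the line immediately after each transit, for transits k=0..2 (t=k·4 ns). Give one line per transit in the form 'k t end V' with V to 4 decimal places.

0 0 source 0.1304
1 4 load 0.2609
2 8 source 0.3573

Γ_L=1.000000, Γ_S=0.739130; launch V₁=1·75/575=0.130435
k=0 src: V=0.1304
k=1 load: inc=0.130435, refl=0.130435·1.000000=0.1304; V=0.000000+0.130435+0.130435=0.2609
k=2 src: inc=0.130435, refl=0.130435·0.739130=0.0964; V=0.130435+0.130435+0.096408=0.3573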